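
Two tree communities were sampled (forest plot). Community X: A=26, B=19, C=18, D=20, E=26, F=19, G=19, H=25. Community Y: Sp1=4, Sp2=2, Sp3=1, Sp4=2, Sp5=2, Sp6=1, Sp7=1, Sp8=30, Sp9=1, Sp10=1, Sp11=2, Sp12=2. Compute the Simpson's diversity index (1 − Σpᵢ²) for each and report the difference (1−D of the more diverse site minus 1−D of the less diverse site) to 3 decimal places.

0.264

Community X: N=172, proportions 0.15116, 0.11047, 0.10465, 0.11628, 0.15116, 0.11047, 0.11047, 0.14535, giving 1−D = 0.87209 (working shown to 5 dp, full precision carried).
Community Y: N=49, proportions 0.08163, 0.04082, 0.02041, 0.04082, 0.04082, 0.02041, 0.02041, 0.61224, 0.02041, 0.02041, 0.04082, 0.04082, giving 1−D = 0.60808.
Difference = |0.87209 − 0.60808| = 0.26401, i.e. 0.264 to 3 decimal places.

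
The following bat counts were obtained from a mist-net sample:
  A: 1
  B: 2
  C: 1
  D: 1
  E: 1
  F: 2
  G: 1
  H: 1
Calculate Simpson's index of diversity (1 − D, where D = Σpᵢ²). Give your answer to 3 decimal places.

0.860

Total N = 1+2+1+1+1+2+1+1 = 10, so the proportions are 0.1, 0.2, 0.1, 0.1, 0.1, 0.2, 0.1, 0.1 (working shown to 5 dp, full precision carried).
D = 0.1² + 0.2² + 0.1² + 0.1² + 0.1² + 0.2² + 0.1² + 0.1² = 0.01000 + 0.04000 + 0.01000 + 0.01000 + 0.01000 + 0.04000 + 0.01000 + 0.01000 = 0.14000.
So 1 − D = 0.86000, i.e. 0.860 to 3 decimal places.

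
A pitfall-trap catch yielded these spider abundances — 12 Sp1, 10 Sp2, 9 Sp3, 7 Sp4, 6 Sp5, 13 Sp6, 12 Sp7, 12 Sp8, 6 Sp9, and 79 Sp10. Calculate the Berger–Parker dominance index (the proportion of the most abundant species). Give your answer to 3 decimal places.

0.476

Total N = 12+10+9+7+6+13+12+12+6+79 = 166, so the proportions are 0.07229, 0.06024, 0.05422, 0.04217, 0.03614, 0.07831, 0.07229, 0.07229, 0.03614, 0.4759 (working shown to 5 dp, full precision carried).
The largest proportion is 0.4759, i.e. d = 0.476 to 3 decimal places.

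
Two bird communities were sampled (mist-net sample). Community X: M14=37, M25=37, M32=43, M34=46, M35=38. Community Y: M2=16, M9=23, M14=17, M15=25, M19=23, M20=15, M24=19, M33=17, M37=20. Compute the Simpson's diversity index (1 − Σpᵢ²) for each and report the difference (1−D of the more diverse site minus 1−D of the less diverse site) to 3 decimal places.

0.087

Community X: N=201, proportions 0.18408, 0.18408, 0.21393, 0.22886, 0.18905, giving 1−D = 0.79835 (working shown to 5 dp, full precision carried).
Community Y: N=175, proportions 0.09143, 0.13143, 0.09714, 0.14286, 0.13143, 0.08571, 0.10857, 0.09714, 0.11429, giving 1−D = 0.88562.
Difference = |0.79835 − 0.88562| = 0.08727, i.e. 0.087 to 3 decimal places.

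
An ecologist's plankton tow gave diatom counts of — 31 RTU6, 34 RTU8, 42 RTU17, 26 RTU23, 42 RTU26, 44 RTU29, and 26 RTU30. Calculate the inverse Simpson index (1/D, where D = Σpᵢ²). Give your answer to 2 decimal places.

6.72

Total N = 31+34+42+26+42+44+26 = 245, so the proportions are 0.126531, 0.138776, 0.171429, 0.106122, 0.171429, 0.179592, 0.106122 (working shown to 6 dp, full precision carried).
D = 0.126531² + 0.138776² + 0.171429² + 0.106122² + 0.171429² + 0.179592² + 0.106122² = 0.016010 + 0.019259 + 0.029388 + 0.011262 + 0.029388 + 0.032253 + 0.011262 = 0.148821.
So 1/D = 6.7195, i.e. 6.72 to 2 decimal places.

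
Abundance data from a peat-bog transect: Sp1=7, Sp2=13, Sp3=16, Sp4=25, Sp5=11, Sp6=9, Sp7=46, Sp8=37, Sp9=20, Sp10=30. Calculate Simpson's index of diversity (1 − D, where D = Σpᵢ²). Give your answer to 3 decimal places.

Total N = 7+13+16+25+11+9+46+37+20+30 = 214, so the proportions are 0.03271, 0.06075, 0.07477, 0.11682, 0.0514, 0.04206, 0.21495, 0.1729, 0.09346, 0.14019 (working shown to 5 dp, full precision carried).
D = 0.03271² + 0.06075² + 0.07477² + 0.11682² + 0.0514² + 0.04206² + 0.21495² + 0.1729² + 0.09346² + 0.14019² = 0.00107 + 0.00369 + 0.00559 + 0.01365 + 0.00264 + 0.00177 + 0.04620 + 0.02989 + 0.00873 + 0.01965 = 0.13289.
So 1 − D = 0.86711, i.e. 0.867 to 3 decimal places.

0.867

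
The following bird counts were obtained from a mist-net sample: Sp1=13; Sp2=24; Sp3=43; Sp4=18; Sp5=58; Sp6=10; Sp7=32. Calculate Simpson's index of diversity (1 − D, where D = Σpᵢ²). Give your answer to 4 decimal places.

0.8111

Total N = 13+24+43+18+58+10+32 = 198, so the proportions are 0.065657, 0.121212, 0.217172, 0.090909, 0.292929, 0.050505, 0.161616 (working shown to 6 dp, full precision carried).
D = 0.065657² + 0.121212² + 0.217172² + 0.090909² + 0.292929² + 0.050505² + 0.161616² = 0.004311 + 0.014692 + 0.047164 + 0.008264 + 0.085808 + 0.002551 + 0.026120 = 0.188909.
So 1 − D = 0.811091, i.e. 0.8111 to 4 decimal places.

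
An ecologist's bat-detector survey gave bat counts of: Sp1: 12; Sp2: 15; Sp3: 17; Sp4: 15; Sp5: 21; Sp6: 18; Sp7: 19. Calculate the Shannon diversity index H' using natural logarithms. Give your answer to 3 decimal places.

Total N = 12+15+17+15+21+18+19 = 117, so the proportions are 0.10256, 0.12821, 0.1453, 0.12821, 0.17949, 0.15385, 0.16239 (working shown to 5 dp, full precision carried).
Each pᵢ ln pᵢ term: 0.10256×(-2.27727)=-0.23357, 0.12821×(-2.05412)=-0.26335, 0.1453×(-1.92896)=-0.28028, 0.12821×(-2.05412)=-0.26335, 0.17949×(-1.71765)=-0.30830, 0.15385×(-1.87180)=-0.28797, 0.16239×(-1.81773)=-0.29519.
Sum = -1.93199, so H' = 1.932.

1.932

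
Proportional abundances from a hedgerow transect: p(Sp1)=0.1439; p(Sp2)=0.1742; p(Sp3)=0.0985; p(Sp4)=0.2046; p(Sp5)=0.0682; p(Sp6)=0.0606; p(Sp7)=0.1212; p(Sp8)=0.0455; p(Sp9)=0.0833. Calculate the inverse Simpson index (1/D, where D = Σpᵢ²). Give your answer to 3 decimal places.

D = 0.1439² + 0.1742² + 0.0985² + 0.2046² + 0.0682² + 0.0606² + 0.1212² + 0.0455² + 0.0833² = 0.0207072 + 0.0303456 + 0.0097023 + 0.0418612 + 0.0046512 + 0.0036724 + 0.0146894 + 0.0020703 + 0.0069389 = 0.1346384 (working shown to 7 dp, full precision carried).
So 1/D = 7.42730, i.e. 7.427 to 3 decimal places.

7.427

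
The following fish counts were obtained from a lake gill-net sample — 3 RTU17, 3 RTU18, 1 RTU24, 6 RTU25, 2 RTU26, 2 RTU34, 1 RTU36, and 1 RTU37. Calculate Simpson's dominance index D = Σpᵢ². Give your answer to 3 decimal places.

0.180

Total N = 3+3+1+6+2+2+1+1 = 19, so the proportions are 0.15789, 0.15789, 0.05263, 0.31579, 0.10526, 0.10526, 0.05263, 0.05263 (working shown to 5 dp, full precision carried).
D = 0.15789² + 0.15789² + 0.05263² + 0.31579² + 0.10526² + 0.10526² + 0.05263² + 0.05263² = 0.02493 + 0.02493 + 0.00277 + 0.09972 + 0.01108 + 0.01108 + 0.00277 + 0.00277 = 0.18006.
To 3 decimal places, D = 0.180.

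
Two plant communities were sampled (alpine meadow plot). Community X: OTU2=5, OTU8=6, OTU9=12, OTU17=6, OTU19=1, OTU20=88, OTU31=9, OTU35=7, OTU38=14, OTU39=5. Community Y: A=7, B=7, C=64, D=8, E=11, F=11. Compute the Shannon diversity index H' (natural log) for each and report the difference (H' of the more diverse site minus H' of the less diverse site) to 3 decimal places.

Community X: N=153, proportions 0.03268, 0.03922, 0.07843, 0.03922, 0.00654, 0.57516, 0.05882, 0.04575, 0.0915, 0.03268, giving H' = 1.55486 (working shown to 5 dp, full precision carried).
Community Y: N=108, proportions 0.06481, 0.06481, 0.59259, 0.07407, 0.10185, 0.10185, giving H' = 1.32287.
Difference = |1.55486 − 1.32287| = 0.23199, i.e. 0.232 to 3 decimal places.

0.232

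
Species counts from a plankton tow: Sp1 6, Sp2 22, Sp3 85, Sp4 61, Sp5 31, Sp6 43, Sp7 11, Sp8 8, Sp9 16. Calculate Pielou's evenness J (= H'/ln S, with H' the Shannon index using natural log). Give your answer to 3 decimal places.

0.860

Total N = 6+22+85+61+31+43+11+8+16 = 283, so the proportions are 0.0212, 0.07774, 0.30035, 0.21555, 0.10954, 0.15194, 0.03887, 0.02827, 0.05654 (working shown to 5 dp, full precision carried).
H' = −Σ pᵢ ln pᵢ = −((-0.08170) + (-0.19858) + (-0.36126) + (-0.33077) + (-0.24224) + (-0.28630) + (-0.12623) + (-0.10081) + (-0.16242)) = 1.89032.
With S = 9 species, ln S = 2.19722, so J = 1.89032/2.19722 = 0.86032, i.e. 0.860 to 3 decimal places.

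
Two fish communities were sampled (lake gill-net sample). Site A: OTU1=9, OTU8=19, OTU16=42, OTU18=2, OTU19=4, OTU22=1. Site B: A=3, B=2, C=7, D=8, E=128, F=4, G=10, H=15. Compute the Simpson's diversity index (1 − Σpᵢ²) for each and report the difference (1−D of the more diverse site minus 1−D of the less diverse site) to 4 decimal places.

Site A: N=77, proportions 0.116883, 0.246753, 0.545455, 0.025974, 0.051948, 0.012987, giving 1−D = 0.624389 (working shown to 6 dp, full precision carried).
Site B: N=177, proportions 0.016949, 0.011299, 0.039548, 0.045198, 0.723164, 0.022599, 0.056497, 0.084746, giving 1−D = 0.462128.
Difference = |0.624389 − 0.462128| = 0.162261, i.e. 0.1623 to 4 decimal places.

0.1623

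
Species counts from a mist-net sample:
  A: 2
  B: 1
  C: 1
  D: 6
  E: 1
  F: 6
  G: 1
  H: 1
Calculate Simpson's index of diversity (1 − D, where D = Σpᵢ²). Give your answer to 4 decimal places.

Total N = 2+1+1+6+1+6+1+1 = 19, so the proportions are 0.105263, 0.052632, 0.052632, 0.315789, 0.052632, 0.315789, 0.052632, 0.052632 (working shown to 6 dp, full precision carried).
D = 0.105263² + 0.052632² + 0.052632² + 0.315789² + 0.052632² + 0.315789² + 0.052632² + 0.052632² = 0.011080 + 0.002770 + 0.002770 + 0.099723 + 0.002770 + 0.099723 + 0.002770 + 0.002770 = 0.224377.
So 1 − D = 0.775623, i.e. 0.7756 to 4 decimal places.

0.7756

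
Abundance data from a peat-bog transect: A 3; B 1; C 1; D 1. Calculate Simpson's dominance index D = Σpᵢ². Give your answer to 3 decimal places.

Total N = 3+1+1+1 = 6, so the proportions are 0.5, 0.16667, 0.16667, 0.16667 (working shown to 5 dp, full precision carried).
D = 0.5² + 0.16667² + 0.16667² + 0.16667² = 0.25000 + 0.02778 + 0.02778 + 0.02778 = 0.33333.
To 3 decimal places, D = 0.333.

0.333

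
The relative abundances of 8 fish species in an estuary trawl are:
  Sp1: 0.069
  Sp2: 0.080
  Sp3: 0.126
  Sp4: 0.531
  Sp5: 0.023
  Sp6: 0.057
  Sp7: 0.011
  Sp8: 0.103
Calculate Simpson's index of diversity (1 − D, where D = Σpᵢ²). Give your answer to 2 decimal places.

0.68

D = 0.069² + 0.08² + 0.126² + 0.531² + 0.023² + 0.057² + 0.011² + 0.103² = 0.0048 + 0.0064 + 0.0159 + 0.2820 + 0.0005 + 0.0032 + 0.0001 + 0.0106 = 0.3235 (working shown to 4 dp, full precision carried).
So 1 − D = 0.6765, i.e. 0.68 to 2 decimal places.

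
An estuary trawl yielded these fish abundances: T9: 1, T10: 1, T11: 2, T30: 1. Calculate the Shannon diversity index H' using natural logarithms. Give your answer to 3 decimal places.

1.332

Total N = 1+1+2+1 = 5, so the proportions are 0.2, 0.2, 0.4, 0.2 (working shown to 5 dp, full precision carried).
Each pᵢ ln pᵢ term: 0.2×(-1.60944)=-0.32189, 0.2×(-1.60944)=-0.32189, 0.4×(-0.91629)=-0.36652, 0.2×(-1.60944)=-0.32189.
Sum = -1.33218, so H' = 1.332.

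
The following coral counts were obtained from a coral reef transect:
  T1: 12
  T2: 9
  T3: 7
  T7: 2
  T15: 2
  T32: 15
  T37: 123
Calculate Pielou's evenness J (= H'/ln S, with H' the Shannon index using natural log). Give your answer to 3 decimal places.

Total N = 12+9+7+2+2+15+123 = 170, so the proportions are 0.07059, 0.05294, 0.04118, 0.01176, 0.01176, 0.08824, 0.72353 (working shown to 5 dp, full precision carried).
H' = −Σ pᵢ ln pᵢ = −((-0.18712) + (-0.15557) + (-0.13135) + (-0.05227) + (-0.05227) + (-0.21421) + (-0.23414)) = 1.02693.
With S = 7 species, ln S = 1.94591, so J = 1.02693/1.94591 = 0.52774, i.e. 0.528 to 3 decimal places.

0.528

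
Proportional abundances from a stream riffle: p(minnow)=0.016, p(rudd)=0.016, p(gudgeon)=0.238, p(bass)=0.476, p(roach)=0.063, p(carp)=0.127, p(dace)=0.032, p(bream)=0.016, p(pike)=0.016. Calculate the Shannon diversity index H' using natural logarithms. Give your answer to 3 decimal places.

Each pᵢ ln pᵢ term (working shown to 5 dp, full precision carried): 0.016×(-4.13517)=-0.06616, 0.016×(-4.13517)=-0.06616, 0.238×(-1.43548)=-0.34165, 0.476×(-0.74234)=-0.35335, 0.063×(-2.76462)=-0.17417, 0.127×(-2.06357)=-0.26207, 0.032×(-3.44202)=-0.11014, 0.016×(-4.13517)=-0.06616, 0.016×(-4.13517)=-0.06616.
Sum = -1.50604, so H' = 1.506.

1.506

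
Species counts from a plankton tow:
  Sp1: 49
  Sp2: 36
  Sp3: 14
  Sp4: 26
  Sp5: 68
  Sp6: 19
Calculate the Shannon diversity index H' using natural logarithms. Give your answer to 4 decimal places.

1.6574

Total N = 49+36+14+26+68+19 = 212, so the proportions are 0.231132, 0.169811, 0.066038, 0.122642, 0.320755, 0.089623 (working shown to 6 dp, full precision carried).
Each pᵢ ln pᵢ term: 0.231132×(-1.464766)=-0.338554, 0.169811×(-1.773067)=-0.301087, 0.066038×(-2.717529)=-0.179459, 0.122642×(-2.098490)=-0.257362, 0.320755×(-1.137079)=-0.364723, 0.089623×(-2.412147)=-0.216183.
Sum = -1.657369, so H' = 1.6574.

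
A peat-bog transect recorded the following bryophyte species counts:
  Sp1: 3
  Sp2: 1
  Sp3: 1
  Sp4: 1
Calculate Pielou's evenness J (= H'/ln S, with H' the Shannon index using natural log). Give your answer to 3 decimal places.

0.896

Total N = 3+1+1+1 = 6, so the proportions are 0.5, 0.16667, 0.16667, 0.16667 (working shown to 5 dp, full precision carried).
H' = −Σ pᵢ ln pᵢ = −((-0.34657) + (-0.29863) + (-0.29863) + (-0.29863)) = 1.24245.
With S = 4 species, ln S = 1.38629, so J = 1.24245/1.38629 = 0.89624, i.e. 0.896 to 3 decimal places.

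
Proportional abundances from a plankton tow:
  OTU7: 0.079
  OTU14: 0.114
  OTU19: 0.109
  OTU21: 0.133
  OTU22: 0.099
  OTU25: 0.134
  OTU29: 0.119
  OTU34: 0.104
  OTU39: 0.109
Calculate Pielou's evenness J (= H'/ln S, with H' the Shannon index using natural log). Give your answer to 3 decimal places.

0.995

H' = −Σ pᵢ ln pᵢ = −((-0.20053) + (-0.24756) + (-0.24159) + (-0.26832) + (-0.22895) + (-0.26933) + (-0.25331) + (-0.23539) + (-0.24159)) = 2.18655 (working shown to 5 dp, full precision carried).
With S = 9 species, ln S = 2.19722, so J = 2.18655/2.19722 = 0.99514, i.e. 0.995 to 3 decimal places.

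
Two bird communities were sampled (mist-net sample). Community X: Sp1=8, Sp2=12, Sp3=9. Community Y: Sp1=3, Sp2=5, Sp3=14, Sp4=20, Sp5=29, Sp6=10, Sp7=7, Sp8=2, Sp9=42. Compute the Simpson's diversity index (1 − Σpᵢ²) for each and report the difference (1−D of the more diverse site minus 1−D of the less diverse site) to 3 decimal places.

Community X: N=29, proportions 0.2758621, 0.4137931, 0.3103448, giving 1−D = 0.6563615 (working shown to 7 dp, full precision carried).
Community Y: N=132, proportions 0.0227273, 0.0378788, 0.1060606, 0.1515152, 0.219697, 0.0757576, 0.0530303, 0.0151515, 0.3181818, giving 1−D = 0.8055556.
Difference = |0.6563615 − 0.8055556| = 0.1491941, i.e. 0.149 to 3 decimal places.

0.149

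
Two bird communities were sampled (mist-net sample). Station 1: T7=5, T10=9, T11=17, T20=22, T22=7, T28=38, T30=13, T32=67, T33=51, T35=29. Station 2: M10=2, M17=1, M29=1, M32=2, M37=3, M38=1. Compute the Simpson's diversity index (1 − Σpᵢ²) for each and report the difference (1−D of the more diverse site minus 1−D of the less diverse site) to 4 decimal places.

Station 1: N=258, proportions 0.01938, 0.034884, 0.065891, 0.085271, 0.027132, 0.147287, 0.050388, 0.25969, 0.197674, 0.112403, giving 1−D = 0.842678 (working shown to 6 dp, full precision carried).
Station 2: N=10, proportions 0.2, 0.1, 0.1, 0.2, 0.3, 0.1, giving 1−D = 0.800000.
Difference = |0.842678 − 0.800000| = 0.042678, i.e. 0.0427 to 4 decimal places.

0.0427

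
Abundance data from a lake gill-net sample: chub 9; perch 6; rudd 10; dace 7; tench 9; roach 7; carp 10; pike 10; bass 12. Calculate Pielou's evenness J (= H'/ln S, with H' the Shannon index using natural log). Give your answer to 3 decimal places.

Total N = 9+6+10+7+9+7+10+10+12 = 80, so the proportions are 0.1125, 0.075, 0.125, 0.0875, 0.1125, 0.0875, 0.125, 0.125, 0.15 (working shown to 5 dp, full precision carried).
H' = −Σ pᵢ ln pᵢ = −((-0.24579) + (-0.19427) + (-0.25993) + (-0.21316) + (-0.24579) + (-0.21316) + (-0.25993) + (-0.25993) + (-0.28457)) = 2.17653.
With S = 9 species, ln S = 2.19722, so J = 2.17653/2.19722 = 0.99058, i.e. 0.991 to 3 decimal places.

0.991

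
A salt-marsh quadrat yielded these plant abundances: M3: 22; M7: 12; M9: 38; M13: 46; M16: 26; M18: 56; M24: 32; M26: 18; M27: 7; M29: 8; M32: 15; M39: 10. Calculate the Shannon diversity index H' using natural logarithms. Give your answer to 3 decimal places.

2.294

Total N = 22+12+38+46+26+56+32+18+7+8+15+10 = 290, so the proportions are 0.07586, 0.04138, 0.13103, 0.15862, 0.08966, 0.1931, 0.11034, 0.06207, 0.02414, 0.02759, 0.05172, 0.03448 (working shown to 5 dp, full precision carried).
Each pᵢ ln pᵢ term: 0.07586×(-2.57884)=-0.19564, 0.04138×(-3.18497)=-0.13179, 0.13103×(-2.03229)=-0.26630, 0.15862×(-1.84124)=-0.29206, 0.08966×(-2.41178)=-0.21623, 0.1931×(-1.64453)=-0.31756, 0.11034×(-2.20415)=-0.24322, 0.06207×(-2.77951)=-0.17252, 0.02414×(-3.72397)=-0.08989, 0.02759×(-3.59044)=-0.09905, 0.05172×(-2.96183)=-0.15320, 0.03448×(-3.36730)=-0.11611.
Sum = -2.29357, so H' = 2.294.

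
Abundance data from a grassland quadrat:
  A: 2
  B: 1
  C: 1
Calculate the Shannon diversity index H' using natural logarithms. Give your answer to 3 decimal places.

1.040

Total N = 2+1+1 = 4, so the proportions are 0.5, 0.25, 0.25 (working shown to 5 dp, full precision carried).
Each pᵢ ln pᵢ term: 0.5×(-0.69315)=-0.34657, 0.25×(-1.38629)=-0.34657, 0.25×(-1.38629)=-0.34657.
Sum = -1.03972, so H' = 1.040.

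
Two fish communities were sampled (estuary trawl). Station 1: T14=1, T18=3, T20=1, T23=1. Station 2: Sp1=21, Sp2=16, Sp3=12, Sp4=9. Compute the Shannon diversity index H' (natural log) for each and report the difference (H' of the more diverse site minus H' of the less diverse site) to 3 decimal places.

0.096

Station 1: N=6, proportions 0.1666667, 0.5, 0.1666667, 0.1666667, giving H' = 1.2424533 (working shown to 7 dp, full precision carried).
Station 2: N=58, proportions 0.362069, 0.2758621, 0.2068966, 0.1551724, giving H' = 1.3381966.
Difference = |1.2424533 − 1.3381966| = 0.0957433, i.e. 0.096 to 3 decimal places.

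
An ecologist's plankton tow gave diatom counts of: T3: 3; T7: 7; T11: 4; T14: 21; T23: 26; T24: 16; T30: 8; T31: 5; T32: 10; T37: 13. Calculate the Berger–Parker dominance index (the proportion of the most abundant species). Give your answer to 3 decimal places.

0.230

Total N = 3+7+4+21+26+16+8+5+10+13 = 113, so the proportions are 0.02655, 0.06195, 0.0354, 0.18584, 0.23009, 0.14159, 0.0708, 0.04425, 0.0885, 0.11504 (working shown to 5 dp, full precision carried).
The largest proportion is 0.23009, i.e. d = 0.230 to 3 decimal places.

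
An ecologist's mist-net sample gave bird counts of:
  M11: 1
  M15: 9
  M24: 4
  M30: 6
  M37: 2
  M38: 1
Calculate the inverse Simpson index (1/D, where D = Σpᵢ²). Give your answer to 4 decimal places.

Total N = 1+9+4+6+2+1 = 23, so the proportions are 0.04347826, 0.39130435, 0.17391304, 0.26086957, 0.08695652, 0.04347826 (working shown to 8 dp, full precision carried).
D = 0.04347826² + 0.39130435² + 0.17391304² + 0.26086957² + 0.08695652² + 0.04347826² = 0.00189036 + 0.15311909 + 0.03024575 + 0.06805293 + 0.00756144 + 0.00189036 = 0.26275992.
So 1/D = 3.805755, i.e. 3.8058 to 4 decimal places.

3.8058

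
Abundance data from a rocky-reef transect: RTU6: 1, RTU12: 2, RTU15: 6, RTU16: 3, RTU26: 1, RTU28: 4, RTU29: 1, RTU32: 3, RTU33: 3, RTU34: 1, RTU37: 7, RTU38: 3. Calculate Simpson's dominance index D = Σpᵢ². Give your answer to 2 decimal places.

Total N = 1+2+6+3+1+4+1+3+3+1+7+3 = 35, so the proportions are 0.0286, 0.0571, 0.1714, 0.0857, 0.0286, 0.1143, 0.0286, 0.0857, 0.0857, 0.0286, 0.2, 0.0857 (working shown to 4 dp, full precision carried).
D = 0.0286² + 0.0571² + 0.1714² + 0.0857² + 0.0286² + 0.1143² + 0.0286² + 0.0857² + 0.0857² + 0.0286² + 0.2² + 0.0857² = 0.0008 + 0.0033 + 0.0294 + 0.0073 + 0.0008 + 0.0131 + 0.0008 + 0.0073 + 0.0073 + 0.0008 + 0.0400 + 0.0073 = 0.1184.
To 2 decimal places, D = 0.12.

0.12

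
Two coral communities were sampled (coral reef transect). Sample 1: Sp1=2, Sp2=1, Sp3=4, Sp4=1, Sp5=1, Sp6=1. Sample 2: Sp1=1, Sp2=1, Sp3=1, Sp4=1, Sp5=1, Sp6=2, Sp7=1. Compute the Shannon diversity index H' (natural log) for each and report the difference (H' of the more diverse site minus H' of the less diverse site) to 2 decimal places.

0.30

Sample 1: N=10, proportions 0.2, 0.1, 0.4, 0.1, 0.1, 0.1, giving H' = 1.609438 (working shown to 6 dp, full precision carried).
Sample 2: N=8, proportions 0.125, 0.125, 0.125, 0.125, 0.125, 0.25, 0.125, giving H' = 1.906155.
Difference = |1.609438 − 1.906155| = 0.296717, i.e. 0.30 to 2 decimal places.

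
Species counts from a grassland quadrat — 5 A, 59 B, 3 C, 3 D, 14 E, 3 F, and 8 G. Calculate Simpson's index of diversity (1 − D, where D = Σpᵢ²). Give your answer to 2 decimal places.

Total N = 5+59+3+3+14+3+8 = 95, so the proportions are 0.0526, 0.6211, 0.0316, 0.0316, 0.1474, 0.0316, 0.0842 (working shown to 4 dp, full precision carried).
D = 0.0526² + 0.6211² + 0.0316² + 0.0316² + 0.1474² + 0.0316² + 0.0842² = 0.0028 + 0.3857 + 0.0010 + 0.0010 + 0.0217 + 0.0010 + 0.0071 = 0.4203.
So 1 − D = 0.5797, i.e. 0.58 to 2 decimal places.

0.58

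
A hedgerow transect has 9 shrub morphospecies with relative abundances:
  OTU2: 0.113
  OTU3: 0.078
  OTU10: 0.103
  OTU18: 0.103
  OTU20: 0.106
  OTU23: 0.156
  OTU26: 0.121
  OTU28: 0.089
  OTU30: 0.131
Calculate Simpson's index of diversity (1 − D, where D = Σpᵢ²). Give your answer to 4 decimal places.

D = 0.113² + 0.078² + 0.103² + 0.103² + 0.106² + 0.156² + 0.121² + 0.089² + 0.131² = 0.012769 + 0.006084 + 0.010609 + 0.010609 + 0.011236 + 0.024336 + 0.014641 + 0.007921 + 0.017161 = 0.115366 (working shown to 6 dp, full precision carried).
So 1 − D = 0.884634, i.e. 0.8846 to 4 decimal places.

0.8846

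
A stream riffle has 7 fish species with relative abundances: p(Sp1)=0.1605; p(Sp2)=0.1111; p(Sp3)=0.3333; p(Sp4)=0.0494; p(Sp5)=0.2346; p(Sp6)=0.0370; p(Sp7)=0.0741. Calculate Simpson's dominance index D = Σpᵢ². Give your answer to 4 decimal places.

0.2135

D = 0.1605² + 0.1111² + 0.3333² + 0.0494² + 0.2346² + 0.037² + 0.0741² = 0.025760 + 0.012343 + 0.111089 + 0.002440 + 0.055037 + 0.001369 + 0.005491 = 0.213530 (working shown to 6 dp, full precision carried).
To 4 decimal places, D = 0.2135.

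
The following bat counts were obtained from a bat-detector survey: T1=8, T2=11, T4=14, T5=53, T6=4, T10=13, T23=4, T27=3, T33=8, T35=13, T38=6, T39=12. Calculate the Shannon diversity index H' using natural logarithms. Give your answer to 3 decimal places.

Total N = 8+11+14+53+4+13+4+3+8+13+6+12 = 149, so the proportions are 0.05369, 0.07383, 0.09396, 0.3557, 0.02685, 0.08725, 0.02685, 0.02013, 0.05369, 0.08725, 0.04027, 0.08054 (working shown to 5 dp, full precision carried).
Each pᵢ ln pᵢ term: 0.05369×(-2.92450)=-0.15702, 0.07383×(-2.60605)=-0.19239, 0.09396×(-2.36489)=-0.22220, 0.3557×(-1.03365)=-0.36768, 0.02685×(-3.61765)=-0.09712, 0.08725×(-2.43900)=-0.21280, 0.02685×(-3.61765)=-0.09712, 0.02013×(-3.90533)=-0.07863, 0.05369×(-2.92450)=-0.15702, 0.08725×(-2.43900)=-0.21280, 0.04027×(-3.21219)=-0.12935, 0.08054×(-2.51904)=-0.20288.
Sum = -2.12700, so H' = 2.127.

2.127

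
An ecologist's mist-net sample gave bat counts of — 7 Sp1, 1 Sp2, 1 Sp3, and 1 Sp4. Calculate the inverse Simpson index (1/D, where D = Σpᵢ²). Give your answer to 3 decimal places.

1.923

Total N = 7+1+1+1 = 10, so the proportions are 0.7, 0.1, 0.1, 0.1 (working shown to 6 dp, full precision carried).
D = 0.7² + 0.1² + 0.1² + 0.1² = 0.490000 + 0.010000 + 0.010000 + 0.010000 = 0.520000.
So 1/D = 1.92308, i.e. 1.923 to 3 decimal places.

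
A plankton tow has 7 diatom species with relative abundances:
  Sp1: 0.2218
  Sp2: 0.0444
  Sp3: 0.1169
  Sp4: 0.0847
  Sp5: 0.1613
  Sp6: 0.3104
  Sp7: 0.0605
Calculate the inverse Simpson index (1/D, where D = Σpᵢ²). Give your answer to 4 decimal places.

5.0497

D = 0.2218² + 0.0444² + 0.1169² + 0.0847² + 0.1613² + 0.3104² + 0.0605² = 0.04919524 + 0.00197136 + 0.01366561 + 0.00717409 + 0.02601769 + 0.09634816 + 0.00366025 = 0.19803240 (working shown to 8 dp, full precision carried).
So 1/D = 5.049679, i.e. 5.0497 to 4 decimal places.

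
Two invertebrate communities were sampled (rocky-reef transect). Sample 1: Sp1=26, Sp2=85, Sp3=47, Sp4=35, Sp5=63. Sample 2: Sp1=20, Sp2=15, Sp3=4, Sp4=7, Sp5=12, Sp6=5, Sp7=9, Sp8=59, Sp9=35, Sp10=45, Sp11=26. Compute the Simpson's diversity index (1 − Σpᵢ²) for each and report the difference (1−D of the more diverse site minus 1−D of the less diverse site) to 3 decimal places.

Sample 1: N=256, proportions 0.1015625, 0.3320312, 0.1835938, 0.1367188, 0.2460938, giving 1−D = 0.7664795 (working shown to 7 dp, full precision carried).
Sample 2: N=237, proportions 0.0843882, 0.0632911, 0.0168776, 0.0295359, 0.0506329, 0.021097, 0.0379747, 0.2489451, 0.1476793, 0.1898734, 0.1097046, giving 1−D = 0.8513949.
Difference = |0.7664795 − 0.8513949| = 0.0849154, i.e. 0.085 to 3 decimal places.

0.085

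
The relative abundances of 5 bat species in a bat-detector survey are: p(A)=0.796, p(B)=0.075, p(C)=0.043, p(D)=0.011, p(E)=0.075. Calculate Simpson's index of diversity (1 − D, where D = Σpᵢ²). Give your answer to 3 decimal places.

0.353

D = 0.796² + 0.075² + 0.043² + 0.011² + 0.075² = 0.63362 + 0.00562 + 0.00185 + 0.00012 + 0.00562 = 0.64684 (working shown to 5 dp, full precision carried).
So 1 − D = 0.35316, i.e. 0.353 to 3 decimal places.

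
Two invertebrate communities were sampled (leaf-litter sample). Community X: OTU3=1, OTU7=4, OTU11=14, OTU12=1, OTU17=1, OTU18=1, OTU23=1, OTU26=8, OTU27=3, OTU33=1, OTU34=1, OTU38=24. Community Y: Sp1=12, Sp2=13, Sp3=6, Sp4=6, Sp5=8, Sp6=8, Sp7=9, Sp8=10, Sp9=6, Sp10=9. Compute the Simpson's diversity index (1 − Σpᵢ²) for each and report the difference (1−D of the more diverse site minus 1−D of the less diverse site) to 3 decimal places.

Community X: N=60, proportions 0.01667, 0.06667, 0.23333, 0.01667, 0.01667, 0.01667, 0.01667, 0.13333, 0.05, 0.01667, 0.01667, 0.4, giving 1−D = 0.75889 (working shown to 5 dp, full precision carried).
Community Y: N=87, proportions 0.13793, 0.14943, 0.06897, 0.06897, 0.09195, 0.09195, 0.10345, 0.11494, 0.06897, 0.10345, giving 1−D = 0.89285.
Difference = |0.75889 − 0.89285| = 0.13396, i.e. 0.134 to 3 decimal places.

0.134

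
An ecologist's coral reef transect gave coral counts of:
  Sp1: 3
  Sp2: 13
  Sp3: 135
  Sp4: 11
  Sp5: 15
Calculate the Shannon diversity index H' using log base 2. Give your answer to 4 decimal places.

Total N = 3+13+135+11+15 = 177, so the proportions are 0.016949, 0.073446, 0.762712, 0.062147, 0.084746 (working shown to 6 dp, full precision carried).
Each pᵢ log₂ pᵢ term: 0.016949×(-5.882643)=-0.099706, 0.073446×(-3.767166)=-0.276684, 0.762712×(-0.390790)=-0.298060, 0.062147×(-4.008174)=-0.249096, 0.084746×(-3.560715)=-0.301756.
Sum = -1.225302, so H' = 1.2253.

1.2253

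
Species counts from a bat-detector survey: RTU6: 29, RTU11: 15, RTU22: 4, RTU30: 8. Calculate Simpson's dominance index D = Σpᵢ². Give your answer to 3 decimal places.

0.365

Total N = 29+15+4+8 = 56, so the proportions are 0.51786, 0.26786, 0.07143, 0.14286 (working shown to 5 dp, full precision carried).
D = 0.51786² + 0.26786² + 0.07143² + 0.14286² = 0.26818 + 0.07175 + 0.00510 + 0.02041 = 0.36543.
To 3 decimal places, D = 0.365.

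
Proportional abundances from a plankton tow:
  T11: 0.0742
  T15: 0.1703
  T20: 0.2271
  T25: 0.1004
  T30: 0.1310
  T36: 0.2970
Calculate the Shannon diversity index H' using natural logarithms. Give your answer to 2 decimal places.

1.69

Each pᵢ ln pᵢ term (working shown to 4 dp, full precision carried): 0.0742×(-2.6010)=-0.1930, 0.1703×(-1.7702)=-0.3015, 0.2271×(-1.4824)=-0.3366, 0.1004×(-2.2986)=-0.2308, 0.131×(-2.0326)=-0.2663, 0.297×(-1.2140)=-0.3606.
Sum = -1.6887, so H' = 1.69.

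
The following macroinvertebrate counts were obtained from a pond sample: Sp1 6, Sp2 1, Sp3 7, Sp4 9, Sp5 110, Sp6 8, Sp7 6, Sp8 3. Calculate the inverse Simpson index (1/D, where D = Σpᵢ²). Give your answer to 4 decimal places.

Total N = 6+1+7+9+110+8+6+3 = 150, so the proportions are 0.04, 0.0066667, 0.0466667, 0.06, 0.7333333, 0.0533333, 0.04, 0.02 (working shown to 7 dp, full precision carried).
D = 0.04² + 0.0066667² + 0.0466667² + 0.06² + 0.7333333² + 0.0533333² + 0.04² + 0.02² = 0.0016000 + 0.0000444 + 0.0021778 + 0.0036000 + 0.5377778 + 0.0028444 + 0.0016000 + 0.0004000 = 0.5500444.
So 1/D = 1.818035, i.e. 1.8180 to 4 decimal places.

1.8180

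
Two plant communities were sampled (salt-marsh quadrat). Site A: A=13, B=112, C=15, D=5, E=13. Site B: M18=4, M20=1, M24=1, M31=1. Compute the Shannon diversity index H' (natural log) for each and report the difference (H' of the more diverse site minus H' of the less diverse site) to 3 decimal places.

0.166

Site A: N=158, proportions 0.08228, 0.70886, 0.09494, 0.03165, 0.08228, giving H' = 0.98773 (working shown to 5 dp, full precision carried).
Site B: N=7, proportions 0.57143, 0.14286, 0.14286, 0.14286, giving H' = 1.15374.
Difference = |0.98773 − 1.15374| = 0.16601, i.e. 0.166 to 3 decimal places.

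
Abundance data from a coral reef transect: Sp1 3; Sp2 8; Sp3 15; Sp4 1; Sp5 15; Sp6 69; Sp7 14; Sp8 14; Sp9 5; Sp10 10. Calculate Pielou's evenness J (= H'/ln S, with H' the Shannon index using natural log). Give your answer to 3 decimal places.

0.782

Total N = 3+8+15+1+15+69+14+14+5+10 = 154, so the proportions are 0.01948, 0.05195, 0.0974, 0.00649, 0.0974, 0.44805, 0.09091, 0.09091, 0.03247, 0.06494 (working shown to 5 dp, full precision carried).
H' = −Σ pᵢ ln pᵢ = −((-0.07672) + (-0.15364) + (-0.22684) + (-0.03271) + (-0.22684) + (-0.35972) + (-0.21799) + (-0.21799) + (-0.11128) + (-0.17756)) = 1.80128.
With S = 10 species, ln S = 2.30259, so J = 1.80128/2.30259 = 0.78229, i.e. 0.782 to 3 decimal places.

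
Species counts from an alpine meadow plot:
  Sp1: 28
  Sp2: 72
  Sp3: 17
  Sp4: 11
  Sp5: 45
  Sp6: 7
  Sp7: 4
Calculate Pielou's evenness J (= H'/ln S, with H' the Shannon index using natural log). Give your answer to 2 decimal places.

Total N = 28+72+17+11+45+7+4 = 184, so the proportions are 0.1522, 0.3913, 0.0924, 0.0598, 0.2446, 0.038, 0.0217 (working shown to 4 dp, full precision carried).
H' = −Σ pᵢ ln pᵢ = −((-0.2865) + (-0.3671) + (-0.2201) + (-0.1684) + (-0.3444) + (-0.1244) + (-0.0832)) = 1.5941.
With S = 7 species, ln S = 1.9459, so J = 1.5941/1.9459 = 0.8192, i.e. 0.82 to 2 decimal places.

0.82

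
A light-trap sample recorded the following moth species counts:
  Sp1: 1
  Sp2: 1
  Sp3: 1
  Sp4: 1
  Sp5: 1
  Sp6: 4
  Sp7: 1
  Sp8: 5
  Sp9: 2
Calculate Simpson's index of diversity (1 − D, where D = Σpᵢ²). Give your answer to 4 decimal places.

Total N = 1+1+1+1+1+4+1+5+2 = 17, so the proportions are 0.058824, 0.058824, 0.058824, 0.058824, 0.058824, 0.235294, 0.058824, 0.294118, 0.117647 (working shown to 6 dp, full precision carried).
D = 0.058824² + 0.058824² + 0.058824² + 0.058824² + 0.058824² + 0.235294² + 0.058824² + 0.294118² + 0.117647² = 0.003460 + 0.003460 + 0.003460 + 0.003460 + 0.003460 + 0.055363 + 0.003460 + 0.086505 + 0.013841 = 0.176471.
So 1 − D = 0.823529, i.e. 0.8235 to 4 decimal places.

0.8235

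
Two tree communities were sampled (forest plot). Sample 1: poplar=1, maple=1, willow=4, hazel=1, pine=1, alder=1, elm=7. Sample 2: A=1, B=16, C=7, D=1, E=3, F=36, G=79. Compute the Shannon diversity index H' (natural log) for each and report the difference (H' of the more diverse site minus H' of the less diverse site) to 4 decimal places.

Sample 1: N=16, proportions 0.0625, 0.0625, 0.25, 0.0625, 0.0625, 0.0625, 0.4375, giving H' = 1.574679 (working shown to 6 dp, full precision carried).
Sample 2: N=143, proportions 0.006993, 0.111888, 0.048951, 0.006993, 0.020979, 0.251748, 0.552448, giving H' = 1.218287.
Difference = |1.574679 − 1.218287| = 0.356392, i.e. 0.3564 to 4 decimal places.

0.3564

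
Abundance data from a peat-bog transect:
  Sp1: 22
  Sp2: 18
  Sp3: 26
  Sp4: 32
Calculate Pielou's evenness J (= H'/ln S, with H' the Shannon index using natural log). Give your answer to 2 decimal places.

0.98

Total N = 22+18+26+32 = 98, so the proportions are 0.2245, 0.1837, 0.2653, 0.3265 (working shown to 4 dp, full precision carried).
H' = −Σ pᵢ ln pᵢ = −((-0.3354) + (-0.3113) + (-0.3520) + (-0.3655)) = 1.3641.
With S = 4 species, ln S = 1.3863, so J = 1.3641/1.3863 = 0.9840, i.e. 0.98 to 2 decimal places.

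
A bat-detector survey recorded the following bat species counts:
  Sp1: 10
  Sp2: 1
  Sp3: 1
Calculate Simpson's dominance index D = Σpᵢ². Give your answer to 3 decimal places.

0.708

Total N = 10+1+1 = 12, so the proportions are 0.83333, 0.08333, 0.08333 (working shown to 5 dp, full precision carried).
D = 0.83333² + 0.08333² + 0.08333² = 0.69444 + 0.00694 + 0.00694 = 0.70833.
To 3 decimal places, D = 0.708.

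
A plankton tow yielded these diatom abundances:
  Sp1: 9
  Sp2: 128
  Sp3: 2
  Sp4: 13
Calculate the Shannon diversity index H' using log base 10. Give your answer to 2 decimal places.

0.25

Total N = 9+128+2+13 = 152, so the proportions are 0.0592, 0.8421, 0.0132, 0.0855 (working shown to 4 dp, full precision carried).
Each pᵢ log₁₀ pᵢ term: 0.0592×(-1.2276)=-0.0727, 0.8421×(-0.0746)=-0.0628, 0.0132×(-1.8808)=-0.0247, 0.0855×(-1.0679)=-0.0913.
Sum = -0.2516, so H' = 0.25.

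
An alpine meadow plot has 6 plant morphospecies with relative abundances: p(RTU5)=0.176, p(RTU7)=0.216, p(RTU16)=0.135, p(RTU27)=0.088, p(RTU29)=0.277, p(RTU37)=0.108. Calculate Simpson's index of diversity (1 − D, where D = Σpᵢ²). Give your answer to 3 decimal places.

D = 0.176² + 0.216² + 0.135² + 0.088² + 0.277² + 0.108² = 0.03098 + 0.04666 + 0.01823 + 0.00774 + 0.07673 + 0.01166 = 0.19199 (working shown to 5 dp, full precision carried).
So 1 − D = 0.80801, i.e. 0.808 to 3 decimal places.

0.808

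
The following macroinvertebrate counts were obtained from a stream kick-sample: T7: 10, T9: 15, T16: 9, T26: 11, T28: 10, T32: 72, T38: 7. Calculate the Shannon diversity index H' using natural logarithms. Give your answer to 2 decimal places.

1.51

Total N = 10+15+9+11+10+72+7 = 134, so the proportions are 0.0746, 0.1119, 0.0672, 0.0821, 0.0746, 0.5373, 0.0522 (working shown to 4 dp, full precision carried).
Each pᵢ ln pᵢ term: 0.0746×(-2.5953)=-0.1937, 0.1119×(-2.1898)=-0.2451, 0.0672×(-2.7006)=-0.1814, 0.0821×(-2.4999)=-0.2052, 0.0746×(-2.5953)=-0.1937, 0.5373×(-0.6212)=-0.3338, 0.0522×(-2.9519)=-0.1542.
Sum = -1.5071, so H' = 1.51.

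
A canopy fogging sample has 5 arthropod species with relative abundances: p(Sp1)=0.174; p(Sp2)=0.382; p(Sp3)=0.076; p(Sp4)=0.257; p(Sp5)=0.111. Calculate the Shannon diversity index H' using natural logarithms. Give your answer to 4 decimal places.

1.4609

Each pᵢ ln pᵢ term (working shown to 6 dp, full precision carried): 0.174×(-1.748700)=-0.304274, 0.382×(-0.962335)=-0.367612, 0.076×(-2.577022)=-0.195854, 0.257×(-1.358679)=-0.349181, 0.111×(-2.198225)=-0.244003.
Sum = -1.460923, so H' = 1.4609.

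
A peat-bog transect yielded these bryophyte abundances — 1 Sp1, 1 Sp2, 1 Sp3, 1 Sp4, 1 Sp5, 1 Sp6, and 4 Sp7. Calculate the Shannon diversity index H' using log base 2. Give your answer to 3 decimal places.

Total N = 1+1+1+1+1+1+4 = 10, so the proportions are 0.1, 0.1, 0.1, 0.1, 0.1, 0.1, 0.4 (working shown to 5 dp, full precision carried).
Each pᵢ log₂ pᵢ term: 0.1×(-3.32193)=-0.33219, 0.1×(-3.32193)=-0.33219, 0.1×(-3.32193)=-0.33219, 0.1×(-3.32193)=-0.33219, 0.1×(-3.32193)=-0.33219, 0.1×(-3.32193)=-0.33219, 0.4×(-1.32193)=-0.52877.
Sum = -2.52193, so H' = 2.522.

2.522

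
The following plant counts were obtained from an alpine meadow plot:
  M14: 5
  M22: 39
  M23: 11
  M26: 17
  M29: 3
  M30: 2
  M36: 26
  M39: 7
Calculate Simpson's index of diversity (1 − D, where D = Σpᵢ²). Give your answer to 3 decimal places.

0.777

Total N = 5+39+11+17+3+2+26+7 = 110, so the proportions are 0.04545, 0.35455, 0.1, 0.15455, 0.02727, 0.01818, 0.23636, 0.06364 (working shown to 5 dp, full precision carried).
D = 0.04545² + 0.35455² + 0.1² + 0.15455² + 0.02727² + 0.01818² + 0.23636² + 0.06364² = 0.00207 + 0.12570 + 0.01000 + 0.02388 + 0.00074 + 0.00033 + 0.05587 + 0.00405 = 0.22264.
So 1 − D = 0.77736, i.e. 0.777 to 3 decimal places.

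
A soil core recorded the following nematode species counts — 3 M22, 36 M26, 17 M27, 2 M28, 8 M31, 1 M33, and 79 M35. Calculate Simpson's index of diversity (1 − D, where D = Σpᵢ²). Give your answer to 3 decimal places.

Total N = 3+36+17+2+8+1+79 = 146, so the proportions are 0.02055, 0.24658, 0.11644, 0.0137, 0.05479, 0.00685, 0.5411 (working shown to 5 dp, full precision carried).
D = 0.02055² + 0.24658² + 0.11644² + 0.0137² + 0.05479² + 0.00685² + 0.5411² = 0.00042 + 0.06080 + 0.01356 + 0.00019 + 0.00300 + 0.00005 + 0.29278 = 0.37080.
So 1 − D = 0.62920, i.e. 0.629 to 3 decimal places.

0.629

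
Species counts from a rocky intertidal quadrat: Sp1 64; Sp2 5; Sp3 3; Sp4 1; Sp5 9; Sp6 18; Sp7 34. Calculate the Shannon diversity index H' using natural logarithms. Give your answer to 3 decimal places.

1.396

Total N = 64+5+3+1+9+18+34 = 134, so the proportions are 0.47761, 0.03731, 0.02239, 0.00746, 0.06716, 0.13433, 0.25373 (working shown to 5 dp, full precision carried).
Each pᵢ ln pᵢ term: 0.47761×(-0.73896)=-0.35293, 0.03731×(-3.28840)=-0.12270, 0.02239×(-3.79923)=-0.08506, 0.00746×(-4.89784)=-0.03655, 0.06716×(-2.70062)=-0.18138, 0.13433×(-2.00747)=-0.26966, 0.25373×(-1.37148)=-0.34799.
Sum = -1.39628, so H' = 1.396.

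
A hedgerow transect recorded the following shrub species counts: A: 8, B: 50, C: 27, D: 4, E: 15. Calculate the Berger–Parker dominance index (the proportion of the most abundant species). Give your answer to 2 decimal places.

Total N = 8+50+27+4+15 = 104, so the proportions are 0.0769, 0.4808, 0.2596, 0.0385, 0.1442 (working shown to 4 dp, full precision carried).
The largest proportion is 0.4808, i.e. d = 0.48 to 2 decimal places.

0.48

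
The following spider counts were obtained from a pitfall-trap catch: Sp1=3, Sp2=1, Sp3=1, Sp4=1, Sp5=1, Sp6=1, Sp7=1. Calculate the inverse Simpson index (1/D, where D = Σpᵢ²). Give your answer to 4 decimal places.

5.4000

Total N = 3+1+1+1+1+1+1 = 9, so the proportions are 0.33333333, 0.11111111, 0.11111111, 0.11111111, 0.11111111, 0.11111111, 0.11111111 (working shown to 8 dp, full precision carried).
D = 0.33333333² + 0.11111111² + 0.11111111² + 0.11111111² + 0.11111111² + 0.11111111² + 0.11111111² = 0.11111111 + 0.01234568 + 0.01234568 + 0.01234568 + 0.01234568 + 0.01234568 + 0.01234568 = 0.18518519.
So 1/D = 5.400000, i.e. 5.4000 to 4 decimal places.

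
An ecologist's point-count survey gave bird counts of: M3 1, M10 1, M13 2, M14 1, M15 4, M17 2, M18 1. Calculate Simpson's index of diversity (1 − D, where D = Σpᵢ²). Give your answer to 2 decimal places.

0.81

Total N = 1+1+2+1+4+2+1 = 12, so the proportions are 0.0833, 0.0833, 0.1667, 0.0833, 0.3333, 0.1667, 0.0833 (working shown to 4 dp, full precision carried).
D = 0.0833² + 0.0833² + 0.1667² + 0.0833² + 0.3333² + 0.1667² + 0.0833² = 0.0069 + 0.0069 + 0.0278 + 0.0069 + 0.1111 + 0.0278 + 0.0069 = 0.1944.
So 1 − D = 0.8056, i.e. 0.81 to 2 decimal places.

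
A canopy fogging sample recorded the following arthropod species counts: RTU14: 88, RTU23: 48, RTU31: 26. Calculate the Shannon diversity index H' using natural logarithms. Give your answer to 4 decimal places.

Total N = 88+48+26 = 162, so the proportions are 0.54321, 0.296296, 0.160494 (working shown to 6 dp, full precision carried).
Each pᵢ ln pᵢ term: 0.54321×(-0.610260)=-0.331499, 0.296296×(-1.216395)=-0.360413, 0.160494×(-1.829500)=-0.293623.
Sum = -0.985536, so H' = 0.9855.

0.9855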